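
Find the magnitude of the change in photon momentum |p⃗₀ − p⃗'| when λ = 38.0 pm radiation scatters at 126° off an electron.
2.9652e-23 kg·m/s

Photon momentum magnitude is p = h/λ.

Initial momentum:
p₀ = h/λ = 6.6261e-34/3.8000e-11 = 1.7437e-23 kg·m/s

After scattering:
λ' = λ + Δλ = 38.0 + 3.8525 = 41.8525 pm
p' = h/λ' = 6.6261e-34/4.1852e-11 = 1.5832e-23 kg·m/s

Momentum is a vector; the scattered photon's direction makes angle θ = 126° with the incident direction. The magnitude of the vector change Δp⃗ = p⃗₀ − p⃗' is found from the law of cosines:
|Δp⃗|² = p₀² + p'² − 2p₀p'cos θ
|Δp⃗|² = (1.7437e-23)² + (1.5832e-23)² − 2·1.7437e-23·1.5832e-23·cos(126°)
|Δp⃗| = 2.9652e-23 kg·m/s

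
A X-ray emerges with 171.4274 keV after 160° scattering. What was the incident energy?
490.8001 keV

Convert final energy to wavelength (hc ≈ 1239.842 keV·pm):
λ' = hc/E' = 1239.842 / 171.4274 = 7.2325 pm

Calculate the Compton shift:
Δλ = λ_C(1 - cos(160°))
Δλ = 2.4263 × (1 - cos(160°))
Δλ = 4.7063 pm

Initial wavelength:
λ = λ' - Δλ = 7.2325 - 4.7063 = 2.5262 pm

Initial energy:
E = hc/λ = 1239.842 / 2.5262 = 490.8001 keV

(Intermediate values are shown rounded; full precision is carried through to the final answer.)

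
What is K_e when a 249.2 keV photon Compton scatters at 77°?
68.3542 keV

By energy conservation: K_e = E_initial - E_final

First find the scattered photon energy:
Initial wavelength: λ = hc/E = 4.9753 pm
Compton shift: Δλ = λ_C(1 - cos(77°)) = 1.8805 pm
Final wavelength: λ' = 4.9753 + 1.8805 = 6.8558 pm
Final photon energy: E' = hc/λ' = 180.8458 keV

Electron kinetic energy:
K_e = E - E' = 249.2000 - 180.8458 = 68.3542 keV

(Intermediate values are shown rounded; full precision is carried through to the final answer.)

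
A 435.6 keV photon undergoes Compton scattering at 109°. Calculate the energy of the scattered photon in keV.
204.5092 keV

First convert energy to wavelength:
λ = hc/E, with hc ≈ 1239.842 keV·pm (i.e. 1239.842 eV·nm)

For E = 435.6 keV = 435600 eV:
λ = 1239.842 keV·pm / 435.6 keV
λ = 2.8463 pm

Calculate the Compton shift:
Δλ = λ_C(1 - cos(109°)) = 2.4263 × 1.3256
Δλ = 3.2162 pm

Final wavelength:
λ' = 2.8463 + 3.2162 = 6.0625 pm

Final energy:
E' = hc/λ' = 1239.842 / 6.0625 = 204.5092 keV

(Intermediate values are shown rounded; full precision is carried through to the final answer.)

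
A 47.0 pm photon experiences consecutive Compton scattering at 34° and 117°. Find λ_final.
50.9426 pm

Apply Compton shift twice:

First scattering at θ₁ = 34°:
Δλ₁ = λ_C(1 - cos(34°))
Δλ₁ = 2.4263 × 0.1710
Δλ₁ = 0.4148 pm

After first scattering:
λ₁ = 47.0 + 0.4148 = 47.4148 pm

Second scattering at θ₂ = 117°:
Δλ₂ = λ_C(1 - cos(117°))
Δλ₂ = 2.4263 × 1.4540
Δλ₂ = 3.5278 pm

Final wavelength:
λ₂ = 47.4148 + 3.5278 = 50.9426 pm

Total shift: Δλ_total = 0.4148 + 3.5278 = 3.9426 pm

(Intermediate values are shown rounded; full precision is carried through to the final answer.)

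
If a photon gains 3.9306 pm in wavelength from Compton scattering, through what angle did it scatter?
128.32°

From the Compton formula Δλ = λ_C(1 - cos θ), we can solve for θ:

cos θ = 1 - Δλ/λ_C

Given:
- Δλ = 3.9306 pm
- λ_C = h/(m_e·c) ≈ 2.42631024 pm

cos θ = 1 - 3.9306/2.42631024
cos θ = 1 - 1.619991
cos θ = -0.619991

θ = arccos(-0.619991)
θ = 128.32°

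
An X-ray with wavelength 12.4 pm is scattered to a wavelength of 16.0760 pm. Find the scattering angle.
121.00°

First find the wavelength shift:
Δλ = λ' - λ = 16.0760 - 12.4 = 3.6760 pm

Using Δλ = λ_C(1 - cos θ), with λ_C = h/(m_e·c) ≈ 2.42631024 pm:
cos θ = 1 - Δλ/λ_C
cos θ = 1 - 3.6760/2.42631024
cos θ = -0.515058

θ = arccos(-0.515058)
θ = 121.00°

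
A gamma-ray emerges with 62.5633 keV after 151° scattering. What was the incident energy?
81.2000 keV

Convert final energy to wavelength (hc ≈ 1239.842 keV·pm):
λ' = hc/E' = 1239.842 / 62.5633 = 19.8174 pm

Calculate the Compton shift:
Δλ = λ_C(1 - cos(151°))
Δλ = 2.4263 × (1 - cos(151°))
Δλ = 4.5484 pm

Initial wavelength:
λ = λ' - Δλ = 19.8174 - 4.5484 = 15.2690 pm

Initial energy:
E = hc/λ = 1239.842 / 15.2690 = 81.2000 keV

(Intermediate values are shown rounded; full precision is carried through to the final answer.)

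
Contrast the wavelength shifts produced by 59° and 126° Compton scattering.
126° produces the larger shift by a factor of 3.274

Calculate both shifts using Δλ = λ_C(1 - cos θ):

For θ₁ = 59°:
Δλ₁ = 2.4263 × (1 - cos(59°))
Δλ₁ = 2.4263 × 0.4850
Δλ₁ = 1.1767 pm

For θ₂ = 126°:
Δλ₂ = 2.4263 × (1 - cos(126°))
Δλ₂ = 2.4263 × 1.5878
Δλ₂ = 3.8525 pm

The 126° angle produces the larger shift.
Ratio: 3.8525/1.1767 = 3.274

(Intermediate values are shown rounded; full precision is carried through to the final answer.)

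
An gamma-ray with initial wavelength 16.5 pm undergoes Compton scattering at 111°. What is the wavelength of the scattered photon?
19.7958 pm

Using the Compton scattering formula:
λ' = λ + Δλ = λ + λ_C(1 - cos θ)

Given:
- Initial wavelength λ = 16.5 pm
- Scattering angle θ = 111°
- Compton wavelength λ_C ≈ 2.4263 pm

Calculate the shift:
Δλ = 2.4263 × (1 - cos(111°))
Δλ = 2.4263 × 1.3584
Δλ = 3.2958 pm

Final wavelength:
λ' = 16.5 + 3.2958 = 19.7958 pm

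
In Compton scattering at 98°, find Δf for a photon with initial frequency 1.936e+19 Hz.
2.932e+18 Hz (decrease)

Convert frequency to wavelength (c = 299792458 m/s):
λ₀ = c/f₀ = 299792458/1.936e+19 = 1.5485148e-11 m = 15.4851 pm

Calculate Compton shift:
Δλ = λ_C(1 - cos(98°)) = 2.7640 pm

Final wavelength:
λ' = λ₀ + Δλ = 15.4851 + 2.7640 = 18.2491 pm

Final frequency:
f' = c/λ' = 299792458/1.8249135e-11 = 1.6427763e+19 Hz

Frequency shift (decrease):
Δf = f₀ - f' = 1.936e+19 - 1.6427763e+19 = 2.932e+18 Hz

(Intermediate values are shown rounded; full precision is carried through to the final answer.)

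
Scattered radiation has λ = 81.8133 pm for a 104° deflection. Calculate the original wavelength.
78.8000 pm

From λ' = λ + Δλ, we have λ = λ' - Δλ

First calculate the Compton shift:
Δλ = λ_C(1 - cos θ)
Δλ = 2.4263 × (1 - cos(104°))
Δλ = 2.4263 × 1.2419
Δλ = 3.0133 pm

Initial wavelength:
λ = λ' - Δλ
λ = 81.8133 - 3.0133
λ = 78.8000 pm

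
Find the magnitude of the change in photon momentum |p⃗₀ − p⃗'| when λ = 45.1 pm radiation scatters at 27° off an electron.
6.8400e-24 kg·m/s

Photon momentum magnitude is p = h/λ.

Initial momentum:
p₀ = h/λ = 6.6261e-34/4.5100e-11 = 1.4692e-23 kg·m/s

After scattering:
λ' = λ + Δλ = 45.1 + 0.2645 = 45.3645 pm
p' = h/λ' = 6.6261e-34/4.5364e-11 = 1.4606e-23 kg·m/s

Momentum is a vector; the scattered photon's direction makes angle θ = 27° with the incident direction. The magnitude of the vector change Δp⃗ = p⃗₀ − p⃗' is found from the law of cosines:
|Δp⃗|² = p₀² + p'² − 2p₀p'cos θ
|Δp⃗|² = (1.4692e-23)² + (1.4606e-23)² − 2·1.4692e-23·1.4606e-23·cos(27°)
|Δp⃗| = 6.8400e-24 kg·m/s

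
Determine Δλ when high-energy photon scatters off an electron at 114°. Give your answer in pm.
3.4132 pm

Using the Compton scattering formula:
Δλ = λ_C(1 - cos θ)

where λ_C = h/(m_e·c) ≈ 2.4263 pm is the Compton wavelength of an electron.

For θ = 114°:
cos(114°) = -0.4067
1 - cos(114°) = 1.4067

Δλ = 2.4263 × 1.4067
Δλ = 3.4132 pm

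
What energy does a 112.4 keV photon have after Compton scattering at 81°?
94.8082 keV

First convert energy to wavelength:
λ = hc/E, with hc ≈ 1239.842 keV·pm (i.e. 1239.842 eV·nm)

For E = 112.4 keV = 112400 eV:
λ = 1239.842 keV·pm / 112.4 keV
λ = 11.0306 pm

Calculate the Compton shift:
Δλ = λ_C(1 - cos(81°)) = 2.4263 × 0.8436
Δλ = 2.0468 pm

Final wavelength:
λ' = 11.0306 + 2.0468 = 13.0774 pm

Final energy:
E' = hc/λ' = 1239.842 / 13.0774 = 94.8082 keV

(Intermediate values are shown rounded; full precision is carried through to the final answer.)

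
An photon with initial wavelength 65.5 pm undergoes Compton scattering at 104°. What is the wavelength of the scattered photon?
68.5133 pm

Using the Compton scattering formula:
λ' = λ + Δλ = λ + λ_C(1 - cos θ)

Given:
- Initial wavelength λ = 65.5 pm
- Scattering angle θ = 104°
- Compton wavelength λ_C ≈ 2.4263 pm

Calculate the shift:
Δλ = 2.4263 × (1 - cos(104°))
Δλ = 2.4263 × 1.2419
Δλ = 3.0133 pm

Final wavelength:
λ' = 65.5 + 3.0133 = 68.5133 pm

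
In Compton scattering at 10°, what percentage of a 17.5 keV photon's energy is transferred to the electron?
0.0005 (or 0.05%)

Calculate initial and final photon energies:

Initial: E₀ = 17.5 keV → λ₀ = 70.8481 pm
Compton shift: Δλ = 0.0369 pm
Final wavelength: λ' = 70.8850 pm
Final energy: E' = 17.4909 keV

Fractional energy loss:
(E₀ - E')/E₀ = (17.5000 - 17.4909)/17.5000
= 0.0091/17.5000
= 0.0005
= 0.05%

(Intermediate values are shown rounded; full precision is carried through to the final answer.)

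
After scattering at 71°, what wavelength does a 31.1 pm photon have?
32.7364 pm

Using the Compton scattering formula:
λ' = λ + Δλ = λ + λ_C(1 - cos θ)

Given:
- Initial wavelength λ = 31.1 pm
- Scattering angle θ = 71°
- Compton wavelength λ_C ≈ 2.4263 pm

Calculate the shift:
Δλ = 2.4263 × (1 - cos(71°))
Δλ = 2.4263 × 0.6744
Δλ = 1.6364 pm

Final wavelength:
λ' = 31.1 + 1.6364 = 32.7364 pm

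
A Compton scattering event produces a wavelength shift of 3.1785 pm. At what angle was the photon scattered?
108.06°

From the Compton formula Δλ = λ_C(1 - cos θ), we can solve for θ:

cos θ = 1 - Δλ/λ_C

Given:
- Δλ = 3.1785 pm
- λ_C = h/(m_e·c) ≈ 2.42631024 pm

cos θ = 1 - 3.1785/2.42631024
cos θ = 1 - 1.310014
cos θ = -0.310014

θ = arccos(-0.310014)
θ = 108.06°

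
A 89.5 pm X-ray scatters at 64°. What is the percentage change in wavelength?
1.5226%

Calculate the Compton shift:
Δλ = λ_C(1 - cos(64°))
Δλ = 2.4263 × (1 - cos(64°))
Δλ = 2.4263 × 0.5616
Δλ = 1.3627 pm

Percentage change:
(Δλ/λ₀) × 100 = (1.3627/89.5) × 100
= 1.5226%

(Intermediate values are shown rounded; full precision is carried through to the final answer.)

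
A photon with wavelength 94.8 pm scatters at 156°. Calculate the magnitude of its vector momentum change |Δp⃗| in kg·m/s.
1.3355e-23 kg·m/s

Photon momentum magnitude is p = h/λ.

Initial momentum:
p₀ = h/λ = 6.6261e-34/9.4800e-11 = 6.9895e-24 kg·m/s

After scattering:
λ' = λ + Δλ = 94.8 + 4.6429 = 99.4429 pm
p' = h/λ' = 6.6261e-34/9.9443e-11 = 6.6632e-24 kg·m/s

Momentum is a vector; the scattered photon's direction makes angle θ = 156° with the incident direction. The magnitude of the vector change Δp⃗ = p⃗₀ − p⃗' is found from the law of cosines:
|Δp⃗|² = p₀² + p'² − 2p₀p'cos θ
|Δp⃗|² = (6.9895e-24)² + (6.6632e-24)² − 2·6.9895e-24·6.6632e-24·cos(156°)
|Δp⃗| = 1.3355e-23 kg·m/s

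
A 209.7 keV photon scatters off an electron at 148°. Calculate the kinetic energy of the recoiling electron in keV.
90.4431 keV

By energy conservation: K_e = E_initial - E_final

First find the scattered photon energy:
Initial wavelength: λ = hc/E = 5.9125 pm
Compton shift: Δλ = λ_C(1 - cos(148°)) = 4.4839 pm
Final wavelength: λ' = 5.9125 + 4.4839 = 10.3964 pm
Final photon energy: E' = hc/λ' = 119.2569 keV

Electron kinetic energy:
K_e = E - E' = 209.7000 - 119.2569 = 90.4431 keV

(Intermediate values are shown rounded; full precision is carried through to the final answer.)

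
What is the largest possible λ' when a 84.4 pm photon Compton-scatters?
89.2526 pm (at θ = 180°)

The Compton shift is Δλ = λ_C(1 − cos θ).

Since cos θ ranges from −1 to 1, the factor (1 − cos θ) ranges from 0 to 2; the maximum shift occurs at θ = 180° (backscattering):
Δλ_max = 2λ_C = 2 × 2.4263 pm = 4.8526 pm

Maximum scattered wavelength:
λ'_max = λ₀ + Δλ_max = 84.4 + 4.8526 = 89.2526 pm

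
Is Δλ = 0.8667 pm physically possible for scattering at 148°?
No, inconsistent

Calculate the expected shift for θ = 148°:

Δλ_expected = λ_C(1 - cos(148°))
Δλ_expected = 2.4263 × (1 - cos(148°))
Δλ_expected = 2.4263 × 1.8480
Δλ_expected = 4.4839 pm

Given shift: 0.8667 pm
Expected shift: 4.4839 pm
Difference: 3.6172 pm

The values do not match. The given shift corresponds to θ ≈ 50.0°, not 148°.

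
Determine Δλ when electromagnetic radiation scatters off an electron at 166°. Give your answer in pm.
4.7805 pm

Using the Compton scattering formula:
Δλ = λ_C(1 - cos θ)

where λ_C = h/(m_e·c) ≈ 2.4263 pm is the Compton wavelength of an electron.

For θ = 166°:
cos(166°) = -0.9703
1 - cos(166°) = 1.9703

Δλ = 2.4263 × 1.9703
Δλ = 4.7805 pm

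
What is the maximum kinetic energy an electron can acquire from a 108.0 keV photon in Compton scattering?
32.0881 keV

Maximum energy transfer occurs at θ = 180° (backscattering).

Initial photon: E₀ = 108.0 keV → λ₀ = 11.4800 pm

Maximum Compton shift (at 180°):
Δλ_max = 2λ_C = 2 × 2.4263 = 4.8526 pm

Final wavelength:
λ' = 11.4800 + 4.8526 = 16.3326 pm

Minimum photon energy (maximum energy to electron):
E'_min = hc/λ' = 75.9119 keV

Maximum electron kinetic energy:
K_max = E₀ - E'_min = 108.0000 - 75.9119 = 32.0881 keV

(Intermediate values are shown rounded; full precision is carried through to the final answer.)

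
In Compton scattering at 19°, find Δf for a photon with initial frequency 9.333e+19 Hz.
3.689e+18 Hz (decrease)

Convert frequency to wavelength (c = 299792458 m/s):
λ₀ = c/f₀ = 299792458/9.333e+19 = 3.2121768e-12 m = 3.2122 pm

Calculate Compton shift:
Δλ = λ_C(1 - cos(19°)) = 0.1322 pm

Final wavelength:
λ' = λ₀ + Δλ = 3.2122 + 0.1322 = 3.3444 pm

Final frequency:
f' = c/λ' = 299792458/3.3443656e-12 = 8.9641054e+19 Hz

Frequency shift (decrease):
Δf = f₀ - f' = 9.333e+19 - 8.9641054e+19 = 3.689e+18 Hz

(Intermediate values are shown rounded; full precision is carried through to the final answer.)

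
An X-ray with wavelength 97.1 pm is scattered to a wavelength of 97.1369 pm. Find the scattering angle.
10.01°

First find the wavelength shift:
Δλ = λ' - λ = 97.1369 - 97.1 = 0.0369 pm

Using Δλ = λ_C(1 - cos θ), with λ_C = h/(m_e·c) ≈ 2.42631024 pm:
cos θ = 1 - Δλ/λ_C
cos θ = 1 - 0.0369/2.42631024
cos θ = 0.984792

θ = arccos(0.984792)
θ = 10.01°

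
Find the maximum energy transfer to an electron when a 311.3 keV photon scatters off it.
170.9735 keV

Maximum energy transfer occurs at θ = 180° (backscattering).

Initial photon: E₀ = 311.3 keV → λ₀ = 3.9828 pm

Maximum Compton shift (at 180°):
Δλ_max = 2λ_C = 2 × 2.4263 = 4.8526 pm

Final wavelength:
λ' = 3.9828 + 4.8526 = 8.8354 pm

Minimum photon energy (maximum energy to electron):
E'_min = hc/λ' = 140.3265 keV

Maximum electron kinetic energy:
K_max = E₀ - E'_min = 311.3000 - 140.3265 = 170.9735 keV

(Intermediate values are shown rounded; full precision is carried through to the final answer.)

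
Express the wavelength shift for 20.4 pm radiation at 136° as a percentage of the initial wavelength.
20.4493%

Calculate the Compton shift:
Δλ = λ_C(1 - cos(136°))
Δλ = 2.4263 × (1 - cos(136°))
Δλ = 2.4263 × 1.7193
Δλ = 4.1717 pm

Percentage change:
(Δλ/λ₀) × 100 = (4.1717/20.4) × 100
= 20.4493%

(Intermediate values are shown rounded; full precision is carried through to the final answer.)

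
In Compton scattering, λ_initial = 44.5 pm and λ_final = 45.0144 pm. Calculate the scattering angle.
38.00°

First find the wavelength shift:
Δλ = λ' - λ = 45.0144 - 44.5 = 0.5144 pm

Using Δλ = λ_C(1 - cos θ), with λ_C = h/(m_e·c) ≈ 2.42631024 pm:
cos θ = 1 - Δλ/λ_C
cos θ = 1 - 0.5144/2.42631024
cos θ = 0.787991

θ = arccos(0.787991)
θ = 38.00°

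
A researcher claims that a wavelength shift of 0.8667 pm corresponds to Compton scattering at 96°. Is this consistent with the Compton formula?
No, inconsistent

Calculate the expected shift for θ = 96°:

Δλ_expected = λ_C(1 - cos(96°))
Δλ_expected = 2.4263 × (1 - cos(96°))
Δλ_expected = 2.4263 × 1.1045
Δλ_expected = 2.6799 pm

Given shift: 0.8667 pm
Expected shift: 2.6799 pm
Difference: 1.8132 pm

The values do not match. The given shift corresponds to θ ≈ 50.0°, not 96°.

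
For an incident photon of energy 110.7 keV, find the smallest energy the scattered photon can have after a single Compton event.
77.2360 keV (at θ = 180°)

The scattered photon has minimum energy when its wavelength is maximum, i.e., when the Compton shift Δλ = λ_C(1 − cos θ) is maximum. This occurs at θ = 180° (backscattering), giving Δλ_max = 2λ_C = 4.8526 pm.

Initial wavelength: λ₀ = hc/E₀ = 11.2000 pm
Maximum final wavelength: λ'_max = λ₀ + 2λ_C = 11.2000 + 4.8526 = 16.0526 pm
Minimum final energy: E'_min = hc/λ'_max = 77.2360 keV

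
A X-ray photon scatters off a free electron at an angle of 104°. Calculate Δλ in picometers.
3.0133 pm

Using the Compton scattering formula:
Δλ = λ_C(1 - cos θ)

where λ_C = h/(m_e·c) ≈ 2.4263 pm is the Compton wavelength of an electron.

For θ = 104°:
cos(104°) = -0.2419
1 - cos(104°) = 1.2419

Δλ = 2.4263 × 1.2419
Δλ = 3.0133 pm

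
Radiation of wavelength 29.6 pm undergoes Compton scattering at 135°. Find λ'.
33.7420 pm

Using the Compton formula: λ' = λ + λ_C(1 − cos θ)

For θ = 135°, cos θ = -√2/2 (exact) ≈ -0.7071, so:
1 − cos 135° = 1 − (-√2/2) ≈ 1.7071

Δλ = λ_C × 1.7071 = 2.4263 × 1.7071 = 4.1420 pm

λ' = 29.6 + 4.1420 = 33.7420 pm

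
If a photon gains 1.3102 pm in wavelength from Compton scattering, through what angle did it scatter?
62.61°

From the Compton formula Δλ = λ_C(1 - cos θ), we can solve for θ:

cos θ = 1 - Δλ/λ_C

Given:
- Δλ = 1.3102 pm
- λ_C = h/(m_e·c) ≈ 2.42631024 pm

cos θ = 1 - 1.3102/2.42631024
cos θ = 1 - 0.539997
cos θ = 0.460003

θ = arccos(0.460003)
θ = 62.61°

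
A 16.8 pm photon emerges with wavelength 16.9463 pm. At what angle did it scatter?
20.00°

First find the wavelength shift:
Δλ = λ' - λ = 16.9463 - 16.8 = 0.1463 pm

Using Δλ = λ_C(1 - cos θ), with λ_C = h/(m_e·c) ≈ 2.42631024 pm:
cos θ = 1 - Δλ/λ_C
cos θ = 1 - 0.1463/2.42631024
cos θ = 0.939703

θ = arccos(0.939703)
θ = 20.00°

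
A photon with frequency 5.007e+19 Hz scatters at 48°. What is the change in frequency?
5.920e+18 Hz (decrease)

Convert frequency to wavelength (c = 299792458 m/s):
λ₀ = c/f₀ = 299792458/5.007e+19 = 5.9874667e-12 m = 5.9875 pm

Calculate Compton shift:
Δλ = λ_C(1 - cos(48°)) = 0.8028 pm

Final wavelength:
λ' = λ₀ + Δλ = 5.9875 + 0.8028 = 6.7903 pm

Final frequency:
f' = c/λ' = 299792458/6.7902585e-12 = 4.4150375e+19 Hz

Frequency shift (decrease):
Δf = f₀ - f' = 5.007e+19 - 4.4150375e+19 = 5.920e+18 Hz

(Intermediate values are shown rounded; full precision is carried through to the final answer.)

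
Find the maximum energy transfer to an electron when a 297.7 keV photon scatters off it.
160.2049 keV

Maximum energy transfer occurs at θ = 180° (backscattering).

Initial photon: E₀ = 297.7 keV → λ₀ = 4.1647 pm

Maximum Compton shift (at 180°):
Δλ_max = 2λ_C = 2 × 2.4263 = 4.8526 pm

Final wavelength:
λ' = 4.1647 + 4.8526 = 9.0174 pm

Minimum photon energy (maximum energy to electron):
E'_min = hc/λ' = 137.4951 keV

Maximum electron kinetic energy:
K_max = E₀ - E'_min = 297.7000 - 137.4951 = 160.2049 keV

(Intermediate values are shown rounded; full precision is carried through to the final answer.)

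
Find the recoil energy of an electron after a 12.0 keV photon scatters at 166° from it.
0.5307 keV

By energy conservation: K_e = E_initial - E_final

First find the scattered photon energy:
Initial wavelength: λ = hc/E = 103.3202 pm
Compton shift: Δλ = λ_C(1 - cos(166°)) = 4.7805 pm
Final wavelength: λ' = 103.3202 + 4.7805 = 108.1007 pm
Final photon energy: E' = hc/λ' = 11.4693 keV

Electron kinetic energy:
K_e = E - E' = 12.0000 - 11.4693 = 0.5307 keV

(Intermediate values are shown rounded; full precision is carried through to the final answer.)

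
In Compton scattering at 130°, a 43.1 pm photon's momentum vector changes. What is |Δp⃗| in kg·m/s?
2.6693e-23 kg·m/s

Photon momentum magnitude is p = h/λ.

Initial momentum:
p₀ = h/λ = 6.6261e-34/4.3100e-11 = 1.5374e-23 kg·m/s

After scattering:
λ' = λ + Δλ = 43.1 + 3.9859 = 47.0859 pm
p' = h/λ' = 6.6261e-34/4.7086e-11 = 1.4072e-23 kg·m/s

Momentum is a vector; the scattered photon's direction makes angle θ = 130° with the incident direction. The magnitude of the vector change Δp⃗ = p⃗₀ − p⃗' is found from the law of cosines:
|Δp⃗|² = p₀² + p'² − 2p₀p'cos θ
|Δp⃗|² = (1.5374e-23)² + (1.4072e-23)² − 2·1.5374e-23·1.4072e-23·cos(130°)
|Δp⃗| = 2.6693e-23 kg·m/s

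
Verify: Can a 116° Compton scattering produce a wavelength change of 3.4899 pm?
Yes, consistent

Calculate the expected shift for θ = 116°:

Δλ_expected = λ_C(1 - cos(116°))
Δλ_expected = 2.4263 × (1 - cos(116°))
Δλ_expected = 2.4263 × 1.4384
Δλ_expected = 3.4899 pm

Given shift: 3.4899 pm
Expected shift: 3.4899 pm
Difference: 0.0000 pm

The values match. This is consistent with Compton scattering at the stated angle.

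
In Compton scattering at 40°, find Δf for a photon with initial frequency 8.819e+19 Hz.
1.262e+19 Hz (decrease)

Convert frequency to wavelength (c = 299792458 m/s):
λ₀ = c/f₀ = 299792458/8.819e+19 = 3.3993929e-12 m = 3.3994 pm

Calculate Compton shift:
Δλ = λ_C(1 - cos(40°)) = 0.5676 pm

Final wavelength:
λ' = λ₀ + Δλ = 3.3994 + 0.5676 = 3.9670 pm

Final frequency:
f' = c/λ' = 299792458/3.9670416e-12 = 7.5570787e+19 Hz

Frequency shift (decrease):
Δf = f₀ - f' = 8.819e+19 - 7.5570787e+19 = 1.262e+19 Hz

(Intermediate values are shown rounded; full precision is carried through to the final answer.)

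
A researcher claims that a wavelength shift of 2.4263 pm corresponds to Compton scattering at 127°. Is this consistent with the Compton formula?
No, inconsistent

Calculate the expected shift for θ = 127°:

Δλ_expected = λ_C(1 - cos(127°))
Δλ_expected = 2.4263 × (1 - cos(127°))
Δλ_expected = 2.4263 × 1.6018
Δλ_expected = 3.8865 pm

Given shift: 2.4263 pm
Expected shift: 3.8865 pm
Difference: 1.4602 pm

The values do not match. The given shift corresponds to θ ≈ 90.0°, not 127°.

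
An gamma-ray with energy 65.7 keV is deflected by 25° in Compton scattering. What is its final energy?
64.9180 keV

First convert energy to wavelength:
λ = hc/E, with hc ≈ 1239.842 keV·pm (i.e. 1239.842 eV·nm)

For E = 65.7 keV = 65700 eV:
λ = 1239.842 keV·pm / 65.7 keV
λ = 18.8713 pm

Calculate the Compton shift:
Δλ = λ_C(1 - cos(25°)) = 2.4263 × 0.0937
Δλ = 0.2273 pm

Final wavelength:
λ' = 18.8713 + 0.2273 = 19.0986 pm

Final energy:
E' = hc/λ' = 1239.842 / 19.0986 = 64.9180 keV

(Intermediate values are shown rounded; full precision is carried through to the final answer.)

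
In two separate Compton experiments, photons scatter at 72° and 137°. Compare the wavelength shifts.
137° produces the larger shift by a factor of 2.506

Calculate both shifts using Δλ = λ_C(1 - cos θ):

For θ₁ = 72°:
Δλ₁ = 2.4263 × (1 - cos(72°))
Δλ₁ = 2.4263 × 0.6910
Δλ₁ = 1.6765 pm

For θ₂ = 137°:
Δλ₂ = 2.4263 × (1 - cos(137°))
Δλ₂ = 2.4263 × 1.7314
Δλ₂ = 4.2008 pm

The 137° angle produces the larger shift.
Ratio: 4.2008/1.6765 = 2.506

(Intermediate values are shown rounded; full precision is carried through to the final answer.)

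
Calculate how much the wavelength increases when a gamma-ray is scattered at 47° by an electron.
0.7716 pm

Using the Compton scattering formula:
Δλ = λ_C(1 - cos θ)

where λ_C = h/(m_e·c) ≈ 2.4263 pm is the Compton wavelength of an electron.

For θ = 47°:
cos(47°) = 0.6820
1 - cos(47°) = 0.3180

Δλ = 2.4263 × 0.3180
Δλ = 0.7716 pm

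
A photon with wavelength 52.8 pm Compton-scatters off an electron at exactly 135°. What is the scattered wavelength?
56.9420 pm

Using the Compton formula: λ' = λ + λ_C(1 − cos θ)

For θ = 135°, cos θ = -√2/2 (exact) ≈ -0.7071, so:
1 − cos 135° = 1 − (-√2/2) ≈ 1.7071

Δλ = λ_C × 1.7071 = 2.4263 × 1.7071 = 4.1420 pm

λ' = 52.8 + 4.1420 = 56.9420 pm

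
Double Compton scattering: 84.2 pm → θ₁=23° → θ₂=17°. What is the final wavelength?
84.4989 pm

Apply Compton shift twice:

First scattering at θ₁ = 23°:
Δλ₁ = λ_C(1 - cos(23°))
Δλ₁ = 2.4263 × 0.0795
Δλ₁ = 0.1929 pm

After first scattering:
λ₁ = 84.2 + 0.1929 = 84.3929 pm

Second scattering at θ₂ = 17°:
Δλ₂ = λ_C(1 - cos(17°))
Δλ₂ = 2.4263 × 0.0437
Δλ₂ = 0.1060 pm

Final wavelength:
λ₂ = 84.3929 + 0.1060 = 84.4989 pm

Total shift: Δλ_total = 0.1929 + 0.1060 = 0.2989 pm

(Intermediate values are shown rounded; full precision is carried through to the final answer.)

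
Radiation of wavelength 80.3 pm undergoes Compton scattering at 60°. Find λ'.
81.5132 pm

Using the Compton formula: λ' = λ + λ_C(1 − cos θ)

For θ = 60°, cos θ = 1/2 (exact) = 0.5000, so:
1 − cos 60° = 1 − (1/2) = 0.5000

Δλ = λ_C × 0.5000 = 2.4263 × 0.5000 = 1.2132 pm

λ' = 80.3 + 1.2132 = 81.5132 pm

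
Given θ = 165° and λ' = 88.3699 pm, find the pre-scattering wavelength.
83.6000 pm

From λ' = λ + Δλ, we have λ = λ' - Δλ

First calculate the Compton shift:
Δλ = λ_C(1 - cos θ)
Δλ = 2.4263 × (1 - cos(165°))
Δλ = 2.4263 × 1.9659
Δλ = 4.7699 pm

Initial wavelength:
λ = λ' - Δλ
λ = 88.3699 - 4.7699
λ = 83.6000 pm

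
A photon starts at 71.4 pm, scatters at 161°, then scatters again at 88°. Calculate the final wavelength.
78.4621 pm

Apply Compton shift twice:

First scattering at θ₁ = 161°:
Δλ₁ = λ_C(1 - cos(161°))
Δλ₁ = 2.4263 × 1.9455
Δλ₁ = 4.7204 pm

After first scattering:
λ₁ = 71.4 + 4.7204 = 76.1204 pm

Second scattering at θ₂ = 88°:
Δλ₂ = λ_C(1 - cos(88°))
Δλ₂ = 2.4263 × 0.9651
Δλ₂ = 2.3416 pm

Final wavelength:
λ₂ = 76.1204 + 2.3416 = 78.4621 pm

Total shift: Δλ_total = 4.7204 + 2.3416 = 7.0621 pm

(Intermediate values are shown rounded; full precision is carried through to the final answer.)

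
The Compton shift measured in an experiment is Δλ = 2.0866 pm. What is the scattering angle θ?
81.95°

From the Compton formula Δλ = λ_C(1 - cos θ), we can solve for θ:

cos θ = 1 - Δλ/λ_C

Given:
- Δλ = 2.0866 pm
- λ_C = h/(m_e·c) ≈ 2.42631024 pm

cos θ = 1 - 2.0866/2.42631024
cos θ = 1 - 0.859989
cos θ = 0.140011

θ = arccos(0.140011)
θ = 81.95°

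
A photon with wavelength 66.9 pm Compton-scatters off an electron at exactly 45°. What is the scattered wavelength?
67.6106 pm

Using the Compton formula: λ' = λ + λ_C(1 − cos θ)

For θ = 45°, cos θ = √2/2 (exact) ≈ 0.7071, so:
1 − cos 45° = 1 − (√2/2) ≈ 0.2929

Δλ = λ_C × 0.2929 = 2.4263 × 0.2929 = 0.7106 pm

λ' = 66.9 + 0.7106 = 67.6106 pm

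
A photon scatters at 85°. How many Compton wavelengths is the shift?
0.9128 λ_C

The Compton shift formula is:
Δλ = λ_C(1 - cos θ)

Dividing both sides by λ_C:
Δλ/λ_C = 1 - cos θ

For θ = 85°:
Δλ/λ_C = 1 - cos(85°)
Δλ/λ_C = 1 - 0.0872
Δλ/λ_C = 0.9128

This means the shift is 0.9128 × λ_C = 2.2148 pm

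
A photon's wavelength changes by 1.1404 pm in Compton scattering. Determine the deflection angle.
58.00°

From the Compton formula Δλ = λ_C(1 - cos θ), we can solve for θ:

cos θ = 1 - Δλ/λ_C

Given:
- Δλ = 1.1404 pm
- λ_C = h/(m_e·c) ≈ 2.42631024 pm

cos θ = 1 - 1.1404/2.42631024
cos θ = 1 - 0.470014
cos θ = 0.529986

θ = arccos(0.529986)
θ = 58.00°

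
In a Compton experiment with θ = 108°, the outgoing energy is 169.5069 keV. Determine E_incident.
299.6001 keV

Convert final energy to wavelength (hc ≈ 1239.842 keV·pm):
λ' = hc/E' = 1239.842 / 169.5069 = 7.3144 pm

Calculate the Compton shift:
Δλ = λ_C(1 - cos(108°))
Δλ = 2.4263 × (1 - cos(108°))
Δλ = 3.1761 pm

Initial wavelength:
λ = λ' - Δλ = 7.3144 - 3.1761 = 4.1383 pm

Initial energy:
E = hc/λ = 1239.842 / 4.1383 = 299.6001 keV

(Intermediate values are shown rounded; full precision is carried through to the final answer.)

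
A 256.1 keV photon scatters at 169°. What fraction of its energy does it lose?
0.4983 (or 49.83%)

Calculate initial and final photon energies:

Initial: E₀ = 256.1 keV → λ₀ = 4.8412 pm
Compton shift: Δλ = 4.8080 pm
Final wavelength: λ' = 9.6493 pm
Final energy: E' = 128.4906 keV

Fractional energy loss:
(E₀ - E')/E₀ = (256.1000 - 128.4906)/256.1000
= 127.6094/256.1000
= 0.4983
= 49.83%

(Intermediate values are shown rounded; full precision is carried through to the final answer.)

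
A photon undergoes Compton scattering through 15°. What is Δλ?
0.0827 pm

Using the Compton scattering formula:
Δλ = λ_C(1 - cos θ)

where λ_C = h/(m_e·c) ≈ 2.4263 pm is the Compton wavelength of an electron.

For θ = 15°:
cos(15°) = 0.9659
1 - cos(15°) = 0.0341

Δλ = 2.4263 × 0.0341
Δλ = 0.0827 pm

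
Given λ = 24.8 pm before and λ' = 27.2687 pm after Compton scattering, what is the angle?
91.00°

First find the wavelength shift:
Δλ = λ' - λ = 27.2687 - 24.8 = 2.4687 pm

Using Δλ = λ_C(1 - cos θ), with λ_C = h/(m_e·c) ≈ 2.42631024 pm:
cos θ = 1 - Δλ/λ_C
cos θ = 1 - 2.4687/2.42631024
cos θ = -0.017471

θ = arccos(-0.017471)
θ = 91.00°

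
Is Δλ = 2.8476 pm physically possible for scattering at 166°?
No, inconsistent

Calculate the expected shift for θ = 166°:

Δλ_expected = λ_C(1 - cos(166°))
Δλ_expected = 2.4263 × (1 - cos(166°))
Δλ_expected = 2.4263 × 1.9703
Δλ_expected = 4.7805 pm

Given shift: 2.8476 pm
Expected shift: 4.7805 pm
Difference: 1.9329 pm

The values do not match. The given shift corresponds to θ ≈ 100.0°, not 166°.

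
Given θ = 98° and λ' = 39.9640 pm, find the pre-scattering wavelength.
37.2000 pm

From λ' = λ + Δλ, we have λ = λ' - Δλ

First calculate the Compton shift:
Δλ = λ_C(1 - cos θ)
Δλ = 2.4263 × (1 - cos(98°))
Δλ = 2.4263 × 1.1392
Δλ = 2.7640 pm

Initial wavelength:
λ = λ' - Δλ
λ = 39.9640 - 2.7640
λ = 37.2000 pm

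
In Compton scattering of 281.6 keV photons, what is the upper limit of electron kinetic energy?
147.6422 keV

Maximum energy transfer occurs at θ = 180° (backscattering).

Initial photon: E₀ = 281.6 keV → λ₀ = 4.4028 pm

Maximum Compton shift (at 180°):
Δλ_max = 2λ_C = 2 × 2.4263 = 4.8526 pm

Final wavelength:
λ' = 4.4028 + 4.8526 = 9.2555 pm

Minimum photon energy (maximum energy to electron):
E'_min = hc/λ' = 133.9578 keV

Maximum electron kinetic energy:
K_max = E₀ - E'_min = 281.6000 - 133.9578 = 147.6422 keV

(Intermediate values are shown rounded; full precision is carried through to the final answer.)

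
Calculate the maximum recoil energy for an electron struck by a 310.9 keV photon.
170.6548 keV

Maximum energy transfer occurs at θ = 180° (backscattering).

Initial photon: E₀ = 310.9 keV → λ₀ = 3.9879 pm

Maximum Compton shift (at 180°):
Δλ_max = 2λ_C = 2 × 2.4263 = 4.8526 pm

Final wavelength:
λ' = 3.9879 + 4.8526 = 8.8405 pm

Minimum photon energy (maximum energy to electron):
E'_min = hc/λ' = 140.2452 keV

Maximum electron kinetic energy:
K_max = E₀ - E'_min = 310.9000 - 140.2452 = 170.6548 keV

(Intermediate values are shown rounded; full precision is carried through to the final answer.)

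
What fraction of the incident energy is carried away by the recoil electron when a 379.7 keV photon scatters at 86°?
0.4087 (or 40.87%)

Calculate initial and final photon energies:

Initial: E₀ = 379.7 keV → λ₀ = 3.2653 pm
Compton shift: Δλ = 2.2571 pm
Final wavelength: λ' = 5.5224 pm
Final energy: E' = 224.5123 keV

Fractional energy loss:
(E₀ - E')/E₀ = (379.7000 - 224.5123)/379.7000
= 155.1877/379.7000
= 0.4087
= 40.87%

(Intermediate values are shown rounded; full precision is carried through to the final answer.)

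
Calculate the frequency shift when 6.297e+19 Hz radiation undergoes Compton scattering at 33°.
4.784e+18 Hz (decrease)

Convert frequency to wavelength (c = 299792458 m/s):
λ₀ = c/f₀ = 299792458/6.297e+19 = 4.7608775e-12 m = 4.7609 pm

Calculate Compton shift:
Δλ = λ_C(1 - cos(33°)) = 0.3914 pm

Final wavelength:
λ' = λ₀ + Δλ = 4.7609 + 0.3914 = 5.1523 pm

Final frequency:
f' = c/λ' = 299792458/5.1523128e-12 = 5.8185997e+19 Hz

Frequency shift (decrease):
Δf = f₀ - f' = 6.297e+19 - 5.8185997e+19 = 4.784e+18 Hz

(Intermediate values are shown rounded; full precision is carried through to the final answer.)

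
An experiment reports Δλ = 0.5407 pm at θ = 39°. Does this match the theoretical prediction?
Yes, consistent

Calculate the expected shift for θ = 39°:

Δλ_expected = λ_C(1 - cos(39°))
Δλ_expected = 2.4263 × (1 - cos(39°))
Δλ_expected = 2.4263 × 0.2229
Δλ_expected = 0.5407 pm

Given shift: 0.5407 pm
Expected shift: 0.5407 pm
Difference: 0.0000 pm

The values match. This is consistent with Compton scattering at the stated angle.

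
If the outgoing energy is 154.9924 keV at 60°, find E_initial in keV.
182.7000 keV

Convert final energy to wavelength (hc ≈ 1239.842 keV·pm):
λ' = hc/E' = 1239.842 / 154.9924 = 7.9994 pm

Calculate the Compton shift:
Δλ = λ_C(1 - cos(60°))
Δλ = 2.4263 × (1 - cos(60°))
Δλ = 1.2132 pm

Initial wavelength:
λ = λ' - Δλ = 7.9994 - 1.2132 = 6.7862 pm

Initial energy:
E = hc/λ = 1239.842 / 6.7862 = 182.7000 keV

(Intermediate values are shown rounded; full precision is carried through to the final answer.)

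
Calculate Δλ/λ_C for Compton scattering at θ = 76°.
0.7581 λ_C

The Compton shift formula is:
Δλ = λ_C(1 - cos θ)

Dividing both sides by λ_C:
Δλ/λ_C = 1 - cos θ

For θ = 76°:
Δλ/λ_C = 1 - cos(76°)
Δλ/λ_C = 1 - 0.2419
Δλ/λ_C = 0.7581

This means the shift is 0.7581 × λ_C = 1.8393 pm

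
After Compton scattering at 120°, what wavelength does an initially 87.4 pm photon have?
91.0395 pm

Using the Compton formula: λ' = λ + λ_C(1 − cos θ)

For θ = 120°, cos θ = -1/2 (exact) = -0.5000, so:
1 − cos 120° = 1 − (-1/2) = 1.5000

Δλ = λ_C × 1.5000 = 2.4263 × 1.5000 = 3.6395 pm

λ' = 87.4 + 3.6395 = 91.0395 pm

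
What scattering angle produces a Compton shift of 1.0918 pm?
56.63°

From the Compton formula Δλ = λ_C(1 - cos θ), we can solve for θ:

cos θ = 1 - Δλ/λ_C

Given:
- Δλ = 1.0918 pm
- λ_C = h/(m_e·c) ≈ 2.42631024 pm

cos θ = 1 - 1.0918/2.42631024
cos θ = 1 - 0.449984
cos θ = 0.550016

θ = arccos(0.550016)
θ = 56.63°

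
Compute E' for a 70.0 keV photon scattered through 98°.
60.5509 keV

First convert energy to wavelength:
λ = hc/E, with hc ≈ 1239.842 keV·pm (i.e. 1239.842 eV·nm)

For E = 70.0 keV = 70000 eV:
λ = 1239.842 keV·pm / 70.0 keV
λ = 17.7120 pm

Calculate the Compton shift:
Δλ = λ_C(1 - cos(98°)) = 2.4263 × 1.1392
Δλ = 2.7640 pm

Final wavelength:
λ' = 17.7120 + 2.7640 = 20.4760 pm

Final energy:
E' = hc/λ' = 1239.842 / 20.4760 = 60.5509 keV

(Intermediate values are shown rounded; full precision is carried through to the final answer.)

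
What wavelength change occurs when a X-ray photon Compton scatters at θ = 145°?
4.4138 pm

Using the Compton scattering formula:
Δλ = λ_C(1 - cos θ)

where λ_C = h/(m_e·c) ≈ 2.4263 pm is the Compton wavelength of an electron.

For θ = 145°:
cos(145°) = -0.8192
1 - cos(145°) = 1.8192

Δλ = 2.4263 × 1.8192
Δλ = 4.4138 pm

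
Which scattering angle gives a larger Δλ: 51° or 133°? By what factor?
133° produces the larger shift by a factor of 4.538

Calculate both shifts using Δλ = λ_C(1 - cos θ):

For θ₁ = 51°:
Δλ₁ = 2.4263 × (1 - cos(51°))
Δλ₁ = 2.4263 × 0.3707
Δλ₁ = 0.8994 pm

For θ₂ = 133°:
Δλ₂ = 2.4263 × (1 - cos(133°))
Δλ₂ = 2.4263 × 1.6820
Δλ₂ = 4.0810 pm

The 133° angle produces the larger shift.
Ratio: 4.0810/0.8994 = 4.538

(Intermediate values are shown rounded; full precision is carried through to the final answer.)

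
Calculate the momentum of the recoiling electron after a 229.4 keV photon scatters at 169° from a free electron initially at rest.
1.8670e-22 kg·m/s

The electron is initially at rest, so by conservation of momentum:
p⃗_e = p⃗₀ − p⃗'  (incident photon momentum minus scattered photon momentum)

Photon momentum magnitudes (p = h/λ = E/c):
λ₀ = hc/E₀ = 5.4047 pm → p₀ = h/λ₀ = 1.2260e-22 kg·m/s
Δλ = λ_C(1 − cos 169°) = 4.8080 pm
λ' = 10.2128 pm → p' = h/λ' = 6.4880e-23 kg·m/s

The scattered photon makes angle θ = 169° with the incident direction, so by the law of cosines:
|p⃗_e|² = p₀² + p'² − 2p₀p'cos θ
|p⃗_e|² = (1.2260e-22)² + (6.4880e-23)² − 2·1.2260e-22·6.4880e-23·cos(169°)
|p⃗_e| = 1.8670e-22 kg·m/s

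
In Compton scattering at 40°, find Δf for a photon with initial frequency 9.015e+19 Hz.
1.314e+19 Hz (decrease)

Convert frequency to wavelength (c = 299792458 m/s):
λ₀ = c/f₀ = 299792458/9.015e+19 = 3.3254848e-12 m = 3.3255 pm

Calculate Compton shift:
Δλ = λ_C(1 - cos(40°)) = 0.5676 pm

Final wavelength:
λ' = λ₀ + Δλ = 3.3255 + 0.5676 = 3.8931 pm

Final frequency:
f' = c/λ' = 299792458/3.8931336e-12 = 7.7005438e+19 Hz

Frequency shift (decrease):
Δf = f₀ - f' = 9.015e+19 - 7.7005438e+19 = 1.314e+19 Hz

(Intermediate values are shown rounded; full precision is carried through to the final answer.)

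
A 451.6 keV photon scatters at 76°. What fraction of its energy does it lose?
0.4012 (or 40.12%)

Calculate initial and final photon energies:

Initial: E₀ = 451.6 keV → λ₀ = 2.7454 pm
Compton shift: Δλ = 1.8393 pm
Final wavelength: λ' = 4.5848 pm
Final energy: E' = 270.4259 keV

Fractional energy loss:
(E₀ - E')/E₀ = (451.6000 - 270.4259)/451.6000
= 181.1741/451.6000
= 0.4012
= 40.12%

(Intermediate values are shown rounded; full precision is carried through to the final answer.)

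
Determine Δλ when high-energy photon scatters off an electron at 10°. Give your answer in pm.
0.0369 pm

Using the Compton scattering formula:
Δλ = λ_C(1 - cos θ)

where λ_C = h/(m_e·c) ≈ 2.4263 pm is the Compton wavelength of an electron.

For θ = 10°:
cos(10°) = 0.9848
1 - cos(10°) = 0.0152

Δλ = 2.4263 × 0.0152
Δλ = 0.0369 pm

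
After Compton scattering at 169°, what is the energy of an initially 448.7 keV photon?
163.7570 keV

First convert energy to wavelength:
λ = hc/E, with hc ≈ 1239.842 keV·pm (i.e. 1239.842 eV·nm)

For E = 448.7 keV = 448700 eV:
λ = 1239.842 keV·pm / 448.7 keV
λ = 2.7632 pm

Calculate the Compton shift:
Δλ = λ_C(1 - cos(169°)) = 2.4263 × 1.9816
Δλ = 4.8080 pm

Final wavelength:
λ' = 2.7632 + 4.8080 = 7.5712 pm

Final energy:
E' = hc/λ' = 1239.842 / 7.5712 = 163.7570 keV

(Intermediate values are shown rounded; full precision is carried through to the final answer.)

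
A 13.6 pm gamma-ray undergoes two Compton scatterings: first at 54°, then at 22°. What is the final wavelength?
14.7768 pm

Apply Compton shift twice:

First scattering at θ₁ = 54°:
Δλ₁ = λ_C(1 - cos(54°))
Δλ₁ = 2.4263 × 0.4122
Δλ₁ = 1.0002 pm

After first scattering:
λ₁ = 13.6 + 1.0002 = 14.6002 pm

Second scattering at θ₂ = 22°:
Δλ₂ = λ_C(1 - cos(22°))
Δλ₂ = 2.4263 × 0.0728
Δλ₂ = 0.1767 pm

Final wavelength:
λ₂ = 14.6002 + 0.1767 = 14.7768 pm

Total shift: Δλ_total = 1.0002 + 0.1767 = 1.1768 pm

(Intermediate values are shown rounded; full precision is carried through to the final answer.)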